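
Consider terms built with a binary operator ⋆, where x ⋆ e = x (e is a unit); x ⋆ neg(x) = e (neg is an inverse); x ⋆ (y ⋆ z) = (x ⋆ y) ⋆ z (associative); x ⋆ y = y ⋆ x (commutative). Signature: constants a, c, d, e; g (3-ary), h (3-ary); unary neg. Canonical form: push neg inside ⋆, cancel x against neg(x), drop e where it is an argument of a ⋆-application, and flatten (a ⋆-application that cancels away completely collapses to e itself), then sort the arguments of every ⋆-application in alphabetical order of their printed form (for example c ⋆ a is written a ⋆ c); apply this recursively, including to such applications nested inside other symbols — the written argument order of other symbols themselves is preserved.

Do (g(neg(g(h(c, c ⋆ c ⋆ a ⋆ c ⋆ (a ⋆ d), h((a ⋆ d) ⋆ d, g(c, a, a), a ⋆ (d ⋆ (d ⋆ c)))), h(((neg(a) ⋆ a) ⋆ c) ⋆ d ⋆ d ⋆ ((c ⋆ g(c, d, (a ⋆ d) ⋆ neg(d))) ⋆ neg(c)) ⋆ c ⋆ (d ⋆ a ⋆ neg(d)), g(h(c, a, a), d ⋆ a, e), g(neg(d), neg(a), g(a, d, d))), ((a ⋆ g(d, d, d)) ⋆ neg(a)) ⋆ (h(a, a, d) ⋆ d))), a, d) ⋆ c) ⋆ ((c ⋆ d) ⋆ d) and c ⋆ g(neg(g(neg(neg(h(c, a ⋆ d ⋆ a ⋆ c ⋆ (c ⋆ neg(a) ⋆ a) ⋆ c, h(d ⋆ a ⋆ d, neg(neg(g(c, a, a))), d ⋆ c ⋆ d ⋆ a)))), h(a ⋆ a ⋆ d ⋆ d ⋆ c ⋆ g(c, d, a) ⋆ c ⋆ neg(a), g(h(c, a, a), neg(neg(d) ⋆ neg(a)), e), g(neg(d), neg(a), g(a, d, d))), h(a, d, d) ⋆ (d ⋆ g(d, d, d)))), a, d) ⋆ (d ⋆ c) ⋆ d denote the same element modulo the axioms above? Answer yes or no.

Left:  (g(neg(g(h(c, c ⋆ c ⋆ a ⋆ c ⋆ (a ⋆ d), h((a ⋆ d) ⋆ d, g(c, a, a), a ⋆ (d ⋆ (d ⋆ c)))), h(((neg(a) ⋆ a) ⋆ c) ⋆ d ⋆ d ⋆ ((c ⋆ g(c, d, (a ⋆ d) ⋆ neg(d))) ⋆ neg(c)) ⋆ c ⋆ (d ⋆ a ⋆ neg(d)), g(h(c, a, a), d ⋆ a, e), g(neg(d), neg(a), g(a, d, d))), ((a ⋆ g(d, d, d)) ⋆ neg(a)) ⋆ (h(a, a, d) ⋆ d))), a, d) ⋆ c) ⋆ ((c ⋆ d) ⋆ d)
  Collect:  g(neg(g(h(c, a ⋆ a ⋆ c ⋆ c ⋆ c ⋆ d, h(a ⋆ d ⋆ d, g(c, a, a), a ⋆ c ⋆ d ⋆ d)), h(a ⋆ c ⋆ c ⋆ d ⋆ d ⋆ g(c, d, a), g(h(c, a, a), a ⋆ d, e), g(neg(d), neg(a), g(a, d, d))), d ⋆ g(d, d, d) ⋆ h(a, a, d))), a, d) ⋆ c ⋆ c ⋆ d ⋆ d
  Order the arguments:  c ⋆ c ⋆ d ⋆ d ⋆ g(neg(g(h(c, a ⋆ a ⋆ c ⋆ c ⋆ c ⋆ d, h(a ⋆ d ⋆ d, g(c, a, a), a ⋆ c ⋆ d ⋆ d)), h(a ⋆ c ⋆ c ⋆ d ⋆ d ⋆ g(c, d, a), g(h(c, a, a), a ⋆ d, e), g(neg(d), neg(a), g(a, d, d))), d ⋆ g(d, d, d) ⋆ h(a, a, d))), a, d)
Right:  c ⋆ g(neg(g(neg(neg(h(c, a ⋆ d ⋆ a ⋆ c ⋆ (c ⋆ neg(a) ⋆ a) ⋆ c, h(d ⋆ a ⋆ d, neg(neg(g(c, a, a))), d ⋆ c ⋆ d ⋆ a)))), h(a ⋆ a ⋆ d ⋆ d ⋆ c ⋆ g(c, d, a) ⋆ c ⋆ neg(a), g(h(c, a, a), neg(neg(d) ⋆ neg(a)), e), g(neg(d), neg(a), g(a, d, d))), h(a, d, d) ⋆ (d ⋆ g(d, d, d)))), a, d) ⋆ (d ⋆ c) ⋆ d
  Push neg inside:  distribute neg over ⋆ and collapse double neg
  Combine occurrences:  c ⋆ c ⋆ g(neg(g(h(c, a ⋆ a ⋆ c ⋆ c ⋆ c ⋆ d, h(a ⋆ d ⋆ d, g(c, a, a), a ⋆ c ⋆ d ⋆ d)), h(a ⋆ c ⋆ c ⋆ d ⋆ d ⋆ g(c, d, a), g(h(c, a, a), a ⋆ d, e), g(neg(d), neg(a), g(a, d, d))), d ⋆ g(d, d, d) ⋆ h(a, d, d))), a, d) ⋆ d ⋆ d
  Sort arguments:  c ⋆ c ⋆ d ⋆ d ⋆ g(neg(g(h(c, a ⋆ a ⋆ c ⋆ c ⋆ c ⋆ d, h(a ⋆ d ⋆ d, g(c, a, a), a ⋆ c ⋆ d ⋆ d)), h(a ⋆ c ⋆ c ⋆ d ⋆ d ⋆ g(c, d, a), g(h(c, a, a), a ⋆ d, e), g(neg(d), neg(a), g(a, d, d))), d ⋆ g(d, d, d) ⋆ h(a, d, d))), a, d)

Answer: no — c ⋆ c ⋆ d ⋆ d ⋆ g(neg(g(h(c, a ⋆ a ⋆ c ⋆ c ⋆ c ⋆ d, h(a ⋆ d ⋆ d, g(c, a, a), a ⋆ c ⋆ d ⋆ d)), h(a ⋆ c ⋆ c ⋆ d ⋆ d ⋆ g(c, d, a), g(h(c, a, a), a ⋆ d, e), g(neg(d), neg(a), g(a, d, d))), d ⋆ g(d, d, d) ⋆ h(a, a, d))), a, d) vs c ⋆ c ⋆ d ⋆ d ⋆ g(neg(g(h(c, a ⋆ a ⋆ c ⋆ c ⋆ c ⋆ d, h(a ⋆ d ⋆ d, g(c, a, a), a ⋆ c ⋆ d ⋆ d)), h(a ⋆ c ⋆ c ⋆ d ⋆ d ⋆ g(c, d, a), g(h(c, a, a), a ⋆ d, e), g(neg(d), neg(a), g(a, d, d))), d ⋆ g(d, d, d) ⋆ h(a, d, d))), a, d)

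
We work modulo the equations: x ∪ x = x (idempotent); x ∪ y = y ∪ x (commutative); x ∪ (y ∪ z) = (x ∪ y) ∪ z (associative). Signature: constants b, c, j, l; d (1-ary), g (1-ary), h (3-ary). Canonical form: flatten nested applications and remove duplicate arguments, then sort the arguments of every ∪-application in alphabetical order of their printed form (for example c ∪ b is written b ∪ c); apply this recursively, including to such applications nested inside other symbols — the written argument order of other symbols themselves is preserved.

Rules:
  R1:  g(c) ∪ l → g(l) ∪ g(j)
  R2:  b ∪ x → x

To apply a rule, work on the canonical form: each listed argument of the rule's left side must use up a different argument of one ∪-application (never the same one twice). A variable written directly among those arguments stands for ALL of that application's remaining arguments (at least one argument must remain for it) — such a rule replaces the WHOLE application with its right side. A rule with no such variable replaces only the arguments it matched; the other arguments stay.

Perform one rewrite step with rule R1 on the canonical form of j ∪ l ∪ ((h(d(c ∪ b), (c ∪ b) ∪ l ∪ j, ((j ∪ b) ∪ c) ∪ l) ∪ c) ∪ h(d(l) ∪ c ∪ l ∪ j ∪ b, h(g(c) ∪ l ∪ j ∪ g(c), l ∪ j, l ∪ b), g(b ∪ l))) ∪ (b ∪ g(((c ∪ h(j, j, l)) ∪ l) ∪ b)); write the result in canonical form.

Canonical form:  b ∪ c ∪ g(b ∪ c ∪ h(j, j, l) ∪ l) ∪ h(b ∪ c ∪ d(l) ∪ j ∪ l, h(g(c) ∪ j ∪ l, j ∪ l, b ∪ l), g(b ∪ l)) ∪ h(d(b ∪ c), b ∪ c ∪ j ∪ l, b ∪ c ∪ j ∪ l) ∪ j ∪ l
R1 matches:  uses g(c), l
New term:  b ∪ c ∪ g(b ∪ c ∪ h(j, j, l) ∪ l) ∪ h(b ∪ c ∪ d(l) ∪ j ∪ l, h(g(j) ∪ g(l) ∪ j, j ∪ l, b ∪ l), g(b ∪ l)) ∪ h(d(b ∪ c), b ∪ c ∪ j ∪ l, b ∪ c ∪ j ∪ l) ∪ j ∪ l

Answer: b ∪ c ∪ g(b ∪ c ∪ h(j, j, l) ∪ l) ∪ h(b ∪ c ∪ d(l) ∪ j ∪ l, h(g(j) ∪ g(l) ∪ j, j ∪ l, b ∪ l), g(b ∪ l)) ∪ h(d(b ∪ c), b ∪ c ∪ j ∪ l, b ∪ c ∪ j ∪ l) ∪ j ∪ l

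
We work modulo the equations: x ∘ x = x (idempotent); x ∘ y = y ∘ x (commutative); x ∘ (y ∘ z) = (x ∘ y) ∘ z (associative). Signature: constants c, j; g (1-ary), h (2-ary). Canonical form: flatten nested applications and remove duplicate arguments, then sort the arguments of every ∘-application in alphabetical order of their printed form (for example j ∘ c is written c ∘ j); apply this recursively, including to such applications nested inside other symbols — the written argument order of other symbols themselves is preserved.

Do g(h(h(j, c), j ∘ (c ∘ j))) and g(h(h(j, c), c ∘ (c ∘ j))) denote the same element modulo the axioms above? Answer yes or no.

Answer: yes — both canonical forms are g(h(h(j, c), c ∘ j))

Derivation:
Left:  g(h(h(j, c), j ∘ (c ∘ j)))
  Descend into:  j ∘ (c ∘ j)
  Flatten:  j ∘ c ∘ j
  Idempotence:  drop duplicate j
  Sort arguments:  c ∘ j
  Reassemble:  g(h(h(j, c), c ∘ j))
Right:  g(h(h(j, c), c ∘ (c ∘ j)))
  Descend into:  c ∘ (c ∘ j)
  Un-nest:  c ∘ c ∘ j
  Idempotence:  drop duplicate c
  Sort:  c ∘ j
  Put back:  g(h(h(j, c), c ∘ j))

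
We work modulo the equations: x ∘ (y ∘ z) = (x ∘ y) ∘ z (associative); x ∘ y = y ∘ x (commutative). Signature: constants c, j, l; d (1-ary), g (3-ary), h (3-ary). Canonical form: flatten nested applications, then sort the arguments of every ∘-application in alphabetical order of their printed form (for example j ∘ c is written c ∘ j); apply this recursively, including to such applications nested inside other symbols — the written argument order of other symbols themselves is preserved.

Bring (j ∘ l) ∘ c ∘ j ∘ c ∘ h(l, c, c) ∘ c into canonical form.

Answer: c ∘ c ∘ c ∘ h(l, c, c) ∘ j ∘ j ∘ l

Derivation:
Flatten:  j ∘ l ∘ c ∘ j ∘ c ∘ h(l, c, c) ∘ c
Sort:  c ∘ c ∘ c ∘ h(l, c, c) ∘ j ∘ j ∘ l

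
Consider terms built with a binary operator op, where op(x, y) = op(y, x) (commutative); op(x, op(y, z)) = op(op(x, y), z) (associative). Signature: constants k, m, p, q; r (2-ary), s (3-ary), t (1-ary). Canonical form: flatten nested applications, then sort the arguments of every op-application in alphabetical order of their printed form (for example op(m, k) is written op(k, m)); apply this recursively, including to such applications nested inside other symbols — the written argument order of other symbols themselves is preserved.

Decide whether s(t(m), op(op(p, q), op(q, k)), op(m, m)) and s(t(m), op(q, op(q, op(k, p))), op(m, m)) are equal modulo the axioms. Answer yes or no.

Left:  s(t(m), op(op(p, q), op(q, k)), op(m, m))
  Focus inside:  op(op(p, q), op(q, k))
  Un-nest:  op(p, q, q, k)
  Sort:  op(k, p, q, q)
  Reassemble:  s(t(m), op(k, p, q, q), op(m, m))
Right:  s(t(m), op(q, op(q, op(k, p))), op(m, m))
  Focus inside:  op(q, op(q, op(k, p)))
  Flatten:  op(q, q, k, p)
  Order the arguments:  op(k, p, q, q)
  Rebuild:  s(t(m), op(k, p, q, q), op(m, m))

Answer: yes — both canonical forms are s(t(m), op(k, p, q, q), op(m, m))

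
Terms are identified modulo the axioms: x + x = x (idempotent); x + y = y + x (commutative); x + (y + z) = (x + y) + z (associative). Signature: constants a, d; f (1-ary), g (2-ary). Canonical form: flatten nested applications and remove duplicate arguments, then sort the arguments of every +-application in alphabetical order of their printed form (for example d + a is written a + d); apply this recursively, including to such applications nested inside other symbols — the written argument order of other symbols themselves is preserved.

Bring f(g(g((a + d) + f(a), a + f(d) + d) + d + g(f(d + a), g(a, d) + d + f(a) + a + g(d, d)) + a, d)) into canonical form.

Answer: f(g(a + d + g(a + d + f(a), a + d + f(d)) + g(f(a + d), a + d + f(a) + g(a, d) + g(d, d)), d))

Derivation:
Focus inside:  g((a + d) + f(a), a + f(d) + d) + d + g(f(d + a), g(a, d) + d + f(a) + a + g(d, d)) + a
Inside:  g((a + d) + f(a), a + f(d) + d)  →  g(a + d + f(a), a + d + f(d))
Inside:  g(f(d + a), g(a, d) + d + f(a) + a + g(d, d))  →  g(f(a + d), a + d + f(a) + g(a, d) + g(d, d))
Sort arguments:  a + d + g(a + d + f(a), a + d + f(d)) + g(f(a + d), a + d + f(a) + g(a, d) + g(d, d))
Put back:  f(g(a + d + g(a + d + f(a), a + d + f(d)) + g(f(a + d), a + d + f(a) + g(a, d) + g(d, d)), d))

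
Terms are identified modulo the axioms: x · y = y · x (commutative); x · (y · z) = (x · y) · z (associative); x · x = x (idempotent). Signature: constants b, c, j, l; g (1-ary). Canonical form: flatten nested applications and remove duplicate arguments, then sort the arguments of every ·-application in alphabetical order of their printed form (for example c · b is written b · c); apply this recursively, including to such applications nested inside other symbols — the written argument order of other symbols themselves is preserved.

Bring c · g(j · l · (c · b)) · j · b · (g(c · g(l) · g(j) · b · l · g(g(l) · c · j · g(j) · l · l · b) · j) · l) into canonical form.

Flatten:  c · g(j · l · (c · b)) · j · b · g(c · g(l) · g(j) · b · l · g(g(l) · c · j · g(j) · l · l · b) · j) · l
Canonicalize subterm:  g(j · l · (c · b))  →  g(b · c · j · l)
Inside:  g(c · g(l) · g(j) · b · l · g(g(l) · c · j · g(j) · l · l · b) · j)  →  g(b · c · g(b · c · g(j) · g(l) · j · l) · g(j) · g(l) · j · l)
Order the arguments:  b · c · g(b · c · g(b · c · g(j) · g(l) · j · l) · g(j) · g(l) · j · l) · g(b · c · j · l) · j · l

Answer: b · c · g(b · c · g(b · c · g(j) · g(l) · j · l) · g(j) · g(l) · j · l) · g(b · c · j · l) · j · l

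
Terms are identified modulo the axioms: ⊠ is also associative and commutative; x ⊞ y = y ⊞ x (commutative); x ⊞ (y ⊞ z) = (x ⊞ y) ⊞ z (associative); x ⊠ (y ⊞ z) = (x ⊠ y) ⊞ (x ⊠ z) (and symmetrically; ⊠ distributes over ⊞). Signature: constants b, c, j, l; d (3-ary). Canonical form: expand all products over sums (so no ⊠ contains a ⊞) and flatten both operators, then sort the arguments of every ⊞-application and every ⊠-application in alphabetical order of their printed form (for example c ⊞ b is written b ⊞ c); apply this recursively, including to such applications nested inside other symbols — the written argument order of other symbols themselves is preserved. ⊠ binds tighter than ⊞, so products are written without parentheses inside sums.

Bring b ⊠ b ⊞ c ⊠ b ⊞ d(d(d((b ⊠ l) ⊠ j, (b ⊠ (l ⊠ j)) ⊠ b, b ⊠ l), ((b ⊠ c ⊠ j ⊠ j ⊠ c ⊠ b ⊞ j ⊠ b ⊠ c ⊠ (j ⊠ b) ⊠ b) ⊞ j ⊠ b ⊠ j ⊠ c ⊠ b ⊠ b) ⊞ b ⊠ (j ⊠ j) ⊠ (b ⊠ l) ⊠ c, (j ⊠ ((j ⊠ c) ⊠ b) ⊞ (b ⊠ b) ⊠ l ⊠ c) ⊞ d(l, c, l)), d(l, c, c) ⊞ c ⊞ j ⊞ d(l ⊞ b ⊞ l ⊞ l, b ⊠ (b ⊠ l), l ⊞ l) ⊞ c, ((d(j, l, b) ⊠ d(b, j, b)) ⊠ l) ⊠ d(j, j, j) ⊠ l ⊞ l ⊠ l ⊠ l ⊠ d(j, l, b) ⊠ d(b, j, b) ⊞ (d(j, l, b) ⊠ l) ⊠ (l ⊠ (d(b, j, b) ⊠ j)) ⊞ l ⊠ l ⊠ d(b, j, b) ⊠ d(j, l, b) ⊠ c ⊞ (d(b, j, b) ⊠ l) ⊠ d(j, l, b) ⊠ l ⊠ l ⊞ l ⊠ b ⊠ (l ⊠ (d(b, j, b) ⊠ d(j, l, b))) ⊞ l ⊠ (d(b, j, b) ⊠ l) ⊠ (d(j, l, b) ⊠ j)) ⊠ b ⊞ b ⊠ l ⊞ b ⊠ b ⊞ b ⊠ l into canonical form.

Un-nest:  b ⊠ b ⊞ b ⊠ c ⊞ b ⊠ d(d(d(b ⊠ j ⊠ l, b ⊠ b ⊠ j ⊠ l, b ⊠ l), b ⊠ b ⊠ b ⊠ c ⊠ j ⊠ j ⊞ b ⊠ b ⊠ b ⊠ c ⊠ j ⊠ j ⊞ b ⊠ b ⊠ c ⊠ c ⊠ j ⊠ j ⊞ b ⊠ b ⊠ c ⊠ j ⊠ j ⊠ l, b ⊠ b ⊠ c ⊠ l ⊞ b ⊠ c ⊠ j ⊠ j ⊞ d(l, c, l)), c ⊞ c ⊞ d(b ⊞ l ⊞ l ⊞ l, b ⊠ b ⊠ l, l ⊞ l) ⊞ d(l, c, c) ⊞ j, b ⊠ d(b, j, b) ⊠ d(j, l, b) ⊠ l ⊠ l ⊞ c ⊠ d(b, j, b) ⊠ d(j, l, b) ⊠ l ⊠ l ⊞ d(b, j, b) ⊠ d(j, j, j) ⊠ d(j, l, b) ⊠ l ⊠ l ⊞ d(b, j, b) ⊠ d(j, l, b) ⊠ j ⊠ l ⊠ l ⊞ d(b, j, b) ⊠ d(j, l, b) ⊠ j ⊠ l ⊠ l ⊞ d(b, j, b) ⊠ d(j, l, b) ⊠ l ⊠ l ⊠ l ⊞ d(b, j, b) ⊠ d(j, l, b) ⊠ l ⊠ l ⊠ l) ⊞ b ⊠ l ⊞ b ⊠ b ⊞ b ⊠ l
Sort:  b ⊠ b ⊞ b ⊠ b ⊞ b ⊠ c ⊞ b ⊠ d(d(d(b ⊠ j ⊠ l, b ⊠ b ⊠ j ⊠ l, b ⊠ l), b ⊠ b ⊠ b ⊠ c ⊠ j ⊠ j ⊞ b ⊠ b ⊠ b ⊠ c ⊠ j ⊠ j ⊞ b ⊠ b ⊠ c ⊠ c ⊠ j ⊠ j ⊞ b ⊠ b ⊠ c ⊠ j ⊠ j ⊠ l, b ⊠ b ⊠ c ⊠ l ⊞ b ⊠ c ⊠ j ⊠ j ⊞ d(l, c, l)), c ⊞ c ⊞ d(b ⊞ l ⊞ l ⊞ l, b ⊠ b ⊠ l, l ⊞ l) ⊞ d(l, c, c) ⊞ j, b ⊠ d(b, j, b) ⊠ d(j, l, b) ⊠ l ⊠ l ⊞ c ⊠ d(b, j, b) ⊠ d(j, l, b) ⊠ l ⊠ l ⊞ d(b, j, b) ⊠ d(j, j, j) ⊠ d(j, l, b) ⊠ l ⊠ l ⊞ d(b, j, b) ⊠ d(j, l, b) ⊠ j ⊠ l ⊠ l ⊞ d(b, j, b) ⊠ d(j, l, b) ⊠ j ⊠ l ⊠ l ⊞ d(b, j, b) ⊠ d(j, l, b) ⊠ l ⊠ l ⊠ l ⊞ d(b, j, b) ⊠ d(j, l, b) ⊠ l ⊠ l ⊠ l) ⊞ b ⊠ l ⊞ b ⊠ l

Answer: b ⊠ b ⊞ b ⊠ b ⊞ b ⊠ c ⊞ b ⊠ d(d(d(b ⊠ j ⊠ l, b ⊠ b ⊠ j ⊠ l, b ⊠ l), b ⊠ b ⊠ b ⊠ c ⊠ j ⊠ j ⊞ b ⊠ b ⊠ b ⊠ c ⊠ j ⊠ j ⊞ b ⊠ b ⊠ c ⊠ c ⊠ j ⊠ j ⊞ b ⊠ b ⊠ c ⊠ j ⊠ j ⊠ l, b ⊠ b ⊠ c ⊠ l ⊞ b ⊠ c ⊠ j ⊠ j ⊞ d(l, c, l)), c ⊞ c ⊞ d(b ⊞ l ⊞ l ⊞ l, b ⊠ b ⊠ l, l ⊞ l) ⊞ d(l, c, c) ⊞ j, b ⊠ d(b, j, b) ⊠ d(j, l, b) ⊠ l ⊠ l ⊞ c ⊠ d(b, j, b) ⊠ d(j, l, b) ⊠ l ⊠ l ⊞ d(b, j, b) ⊠ d(j, j, j) ⊠ d(j, l, b) ⊠ l ⊠ l ⊞ d(b, j, b) ⊠ d(j, l, b) ⊠ j ⊠ l ⊠ l ⊞ d(b, j, b) ⊠ d(j, l, b) ⊠ j ⊠ l ⊠ l ⊞ d(b, j, b) ⊠ d(j, l, b) ⊠ l ⊠ l ⊠ l ⊞ d(b, j, b) ⊠ d(j, l, b) ⊠ l ⊠ l ⊠ l) ⊞ b ⊠ l ⊞ b ⊠ l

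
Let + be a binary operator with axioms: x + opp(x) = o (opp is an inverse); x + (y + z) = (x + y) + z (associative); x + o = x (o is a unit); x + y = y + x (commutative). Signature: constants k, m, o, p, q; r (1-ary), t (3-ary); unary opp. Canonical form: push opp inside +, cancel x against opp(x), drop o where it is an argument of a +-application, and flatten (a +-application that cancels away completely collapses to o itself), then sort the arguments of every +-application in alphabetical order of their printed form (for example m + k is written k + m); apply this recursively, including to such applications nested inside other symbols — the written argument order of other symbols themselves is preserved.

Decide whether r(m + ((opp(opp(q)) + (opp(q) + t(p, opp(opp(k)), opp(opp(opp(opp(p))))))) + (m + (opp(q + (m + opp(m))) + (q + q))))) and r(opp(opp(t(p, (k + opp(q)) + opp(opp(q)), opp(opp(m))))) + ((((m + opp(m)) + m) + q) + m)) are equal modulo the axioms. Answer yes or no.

Answer: no — r(m + m + q + t(p, k, p)) vs r(m + m + q + t(p, k, m))

Derivation:
Left:  r(m + ((opp(opp(q)) + (opp(q) + t(p, opp(opp(k)), opp(opp(opp(opp(p))))))) + (m + (opp(q + (m + opp(m))) + (q + q)))))
  Focus inside:  m + ((opp(opp(q)) + (opp(q) + t(p, opp(opp(k)), opp(opp(opp(opp(p))))))) + (m + (opp(q + (m + opp(m))) + (q + q))))
  Push opp inside:  distribute opp over + and collapse double opp
  Collect terms:  m + m + q + t(p, k, p)
  Rebuild:  r(m + m + q + t(p, k, p))
Right:  r(opp(opp(t(p, (k + opp(q)) + opp(opp(q)), opp(opp(m))))) + ((((m + opp(m)) + m) + q) + m))
  Work inside:  opp(opp(t(p, (k + opp(q)) + opp(opp(q)), opp(opp(m))))) + ((((m + opp(m)) + m) + q) + m)
  Push opp inside:  distribute opp over + and collapse double opp
  Combine occurrences:  t(p, k, m) + m + m + q
  Sort arguments:  m + m + q + t(p, k, m)
  Rebuild:  r(m + m + q + t(p, k, m))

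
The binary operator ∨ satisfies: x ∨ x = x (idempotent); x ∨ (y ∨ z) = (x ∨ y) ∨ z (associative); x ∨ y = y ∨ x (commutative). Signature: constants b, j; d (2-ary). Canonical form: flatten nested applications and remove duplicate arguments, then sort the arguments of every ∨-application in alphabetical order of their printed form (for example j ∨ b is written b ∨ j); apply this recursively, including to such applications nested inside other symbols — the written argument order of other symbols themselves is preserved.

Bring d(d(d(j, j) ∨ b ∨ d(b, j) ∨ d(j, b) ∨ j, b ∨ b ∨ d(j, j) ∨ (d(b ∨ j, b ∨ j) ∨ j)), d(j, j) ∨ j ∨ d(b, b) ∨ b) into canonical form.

Answer: d(d(b ∨ d(b, j) ∨ d(j, b) ∨ d(j, j) ∨ j, b ∨ d(b ∨ j, b ∨ j) ∨ d(j, j) ∨ j), b ∨ d(b, b) ∨ d(j, j) ∨ j)

Derivation:
Focus inside:  b ∨ b ∨ d(j, j) ∨ (d(b ∨ j, b ∨ j) ∨ j)
Flatten:  b ∨ b ∨ d(j, j) ∨ d(b ∨ j, b ∨ j) ∨ j
Idempotence:  drop duplicate b
Order the arguments:  b ∨ d(b ∨ j, b ∨ j) ∨ d(j, j) ∨ j
Rebuild:  d(d(b ∨ d(b, j) ∨ d(j, b) ∨ d(j, j) ∨ j, b ∨ d(b ∨ j, b ∨ j) ∨ d(j, j) ∨ j), b ∨ d(b, b) ∨ d(j, j) ∨ j)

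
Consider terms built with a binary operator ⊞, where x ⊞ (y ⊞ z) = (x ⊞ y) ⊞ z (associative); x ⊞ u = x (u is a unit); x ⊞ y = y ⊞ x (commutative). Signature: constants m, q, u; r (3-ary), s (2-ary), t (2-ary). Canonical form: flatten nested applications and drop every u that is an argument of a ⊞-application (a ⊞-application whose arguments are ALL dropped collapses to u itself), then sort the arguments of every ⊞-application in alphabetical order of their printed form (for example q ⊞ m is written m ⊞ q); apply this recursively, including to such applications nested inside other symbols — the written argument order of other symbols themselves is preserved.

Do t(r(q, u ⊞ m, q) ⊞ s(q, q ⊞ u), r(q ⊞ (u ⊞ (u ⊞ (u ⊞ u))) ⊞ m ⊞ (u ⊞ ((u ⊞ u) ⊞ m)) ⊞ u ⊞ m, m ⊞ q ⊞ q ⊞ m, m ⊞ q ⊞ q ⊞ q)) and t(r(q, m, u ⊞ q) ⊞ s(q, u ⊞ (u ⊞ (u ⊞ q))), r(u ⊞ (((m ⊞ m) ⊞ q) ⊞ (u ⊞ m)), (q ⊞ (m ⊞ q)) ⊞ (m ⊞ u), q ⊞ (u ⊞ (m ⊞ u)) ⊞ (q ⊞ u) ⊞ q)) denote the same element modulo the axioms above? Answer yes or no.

Left:  t(r(q, u ⊞ m, q) ⊞ s(q, q ⊞ u), r(q ⊞ (u ⊞ (u ⊞ (u ⊞ u))) ⊞ m ⊞ (u ⊞ ((u ⊞ u) ⊞ m)) ⊞ u ⊞ m, m ⊞ q ⊞ q ⊞ m, m ⊞ q ⊞ q ⊞ q))
  Focus inside:  q ⊞ (u ⊞ (u ⊞ (u ⊞ u))) ⊞ m ⊞ (u ⊞ ((u ⊞ u) ⊞ m)) ⊞ u ⊞ m
  Un-nest:  q ⊞ u ⊞ u ⊞ u ⊞ u ⊞ m ⊞ u ⊞ u ⊞ u ⊞ m ⊞ u ⊞ m
  Units out:  drop u (×8)
  Order the arguments:  m ⊞ m ⊞ m ⊞ q
  Reassemble:  t(r(q, m, q) ⊞ s(q, q), r(m ⊞ m ⊞ m ⊞ q, m ⊞ m ⊞ q ⊞ q, m ⊞ q ⊞ q ⊞ q))
Right:  t(r(q, m, u ⊞ q) ⊞ s(q, u ⊞ (u ⊞ (u ⊞ q))), r(u ⊞ (((m ⊞ m) ⊞ q) ⊞ (u ⊞ m)), (q ⊞ (m ⊞ q)) ⊞ (m ⊞ u), q ⊞ (u ⊞ (m ⊞ u)) ⊞ (q ⊞ u) ⊞ q))
  Descend into:  r(q, m, u ⊞ q) ⊞ s(q, u ⊞ (u ⊞ (u ⊞ q)))
  Inside:  r(q, m, u ⊞ q)  →  r(q, m, q)
  Simplify inside:  s(q, u ⊞ (u ⊞ (u ⊞ q)))  →  s(q, q)
  Sort:  r(q, m, q) ⊞ s(q, q)
  Put back:  t(r(q, m, q) ⊞ s(q, q), r(m ⊞ m ⊞ m ⊞ q, m ⊞ m ⊞ q ⊞ q, m ⊞ q ⊞ q ⊞ q))

Answer: yes — both canonical forms are t(r(q, m, q) ⊞ s(q, q), r(m ⊞ m ⊞ m ⊞ q, m ⊞ m ⊞ q ⊞ q, m ⊞ q ⊞ q ⊞ q))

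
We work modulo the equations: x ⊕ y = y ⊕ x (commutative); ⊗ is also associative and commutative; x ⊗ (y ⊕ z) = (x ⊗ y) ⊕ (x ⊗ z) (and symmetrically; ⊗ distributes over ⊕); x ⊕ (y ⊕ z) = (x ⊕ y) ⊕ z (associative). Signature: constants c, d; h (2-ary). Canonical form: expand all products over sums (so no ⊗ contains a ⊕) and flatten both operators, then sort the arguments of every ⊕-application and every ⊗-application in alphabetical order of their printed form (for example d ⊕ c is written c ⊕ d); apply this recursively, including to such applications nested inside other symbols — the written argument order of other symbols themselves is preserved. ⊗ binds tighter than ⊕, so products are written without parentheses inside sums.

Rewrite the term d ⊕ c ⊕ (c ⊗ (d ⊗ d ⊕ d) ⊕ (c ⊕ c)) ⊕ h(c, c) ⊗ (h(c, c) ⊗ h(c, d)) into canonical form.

Answer: c ⊕ c ⊕ c ⊕ c ⊗ d ⊕ c ⊗ d ⊗ d ⊕ d ⊕ h(c, c) ⊗ h(c, c) ⊗ h(c, d)

Derivation:
Distribute:  d ⊕ c ⊕ c ⊗ d ⊗ d ⊕ c ⊗ d ⊕ c ⊕ c ⊕ h(c, c) ⊗ h(c, c) ⊗ h(c, d)
Sort arguments:  c ⊕ c ⊕ c ⊕ c ⊗ d ⊕ c ⊗ d ⊗ d ⊕ d ⊕ h(c, c) ⊗ h(c, c) ⊗ h(c, d)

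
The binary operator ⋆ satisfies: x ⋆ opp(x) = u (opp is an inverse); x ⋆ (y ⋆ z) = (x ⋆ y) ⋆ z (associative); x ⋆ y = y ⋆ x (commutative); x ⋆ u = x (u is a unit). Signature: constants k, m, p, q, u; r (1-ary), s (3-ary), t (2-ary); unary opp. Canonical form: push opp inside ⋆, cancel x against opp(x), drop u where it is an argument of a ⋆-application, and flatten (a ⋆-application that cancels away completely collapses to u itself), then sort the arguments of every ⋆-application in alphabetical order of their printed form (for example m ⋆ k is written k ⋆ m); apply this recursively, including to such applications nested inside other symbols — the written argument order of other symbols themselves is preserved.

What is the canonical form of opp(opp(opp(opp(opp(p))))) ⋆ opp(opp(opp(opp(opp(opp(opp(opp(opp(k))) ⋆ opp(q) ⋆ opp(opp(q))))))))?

Answer: opp(k) ⋆ opp(p)

Derivation:
Push opp inside:  distribute opp over ⋆ and collapse double opp
Cancel inverse pairs:  q cancels
Combine occurrences:  opp(p) ⋆ opp(k)
Order the arguments:  opp(k) ⋆ opp(p)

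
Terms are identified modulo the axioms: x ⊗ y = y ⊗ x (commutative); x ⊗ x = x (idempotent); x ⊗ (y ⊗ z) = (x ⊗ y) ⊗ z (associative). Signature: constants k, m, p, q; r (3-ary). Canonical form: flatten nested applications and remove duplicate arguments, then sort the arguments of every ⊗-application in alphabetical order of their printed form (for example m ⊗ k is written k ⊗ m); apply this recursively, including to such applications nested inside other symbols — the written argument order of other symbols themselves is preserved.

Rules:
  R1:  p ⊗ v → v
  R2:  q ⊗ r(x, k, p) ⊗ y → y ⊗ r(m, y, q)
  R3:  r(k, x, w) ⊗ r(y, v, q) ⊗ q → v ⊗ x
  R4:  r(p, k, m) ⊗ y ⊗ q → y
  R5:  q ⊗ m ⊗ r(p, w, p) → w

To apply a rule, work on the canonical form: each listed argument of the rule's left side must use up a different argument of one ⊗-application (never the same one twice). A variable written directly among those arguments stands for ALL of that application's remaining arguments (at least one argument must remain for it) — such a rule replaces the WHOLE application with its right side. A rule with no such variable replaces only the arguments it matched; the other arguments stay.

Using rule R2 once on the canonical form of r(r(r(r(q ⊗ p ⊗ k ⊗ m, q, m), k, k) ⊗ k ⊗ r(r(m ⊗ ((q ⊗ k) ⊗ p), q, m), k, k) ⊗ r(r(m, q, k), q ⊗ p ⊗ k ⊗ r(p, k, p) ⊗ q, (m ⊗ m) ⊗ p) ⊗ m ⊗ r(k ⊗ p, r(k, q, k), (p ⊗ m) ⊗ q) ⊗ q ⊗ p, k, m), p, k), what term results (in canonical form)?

Answer: r(r(k ⊗ m ⊗ p ⊗ q ⊗ r(k ⊗ p, r(k, q, k), m ⊗ p ⊗ q) ⊗ r(r(k ⊗ m ⊗ p ⊗ q, q, m), k, k) ⊗ r(r(m, q, k), k ⊗ p ⊗ r(m, k ⊗ p, q), m ⊗ p), k, m), p, k)

Derivation:
Canonical form:  r(r(k ⊗ m ⊗ p ⊗ q ⊗ r(k ⊗ p, r(k, q, k), m ⊗ p ⊗ q) ⊗ r(r(k ⊗ m ⊗ p ⊗ q, q, m), k, k) ⊗ r(r(m, q, k), k ⊗ p ⊗ q ⊗ r(p, k, p), m ⊗ p), k, m), p, k)
Match R2:  consume q, r(p, k, p);  x := p, y := k ⊗ p
The extension variable absorbs all remaining arguments, so the whole application is rewritten.
New term:  r(r(k ⊗ m ⊗ p ⊗ q ⊗ r(k ⊗ p, r(k, q, k), m ⊗ p ⊗ q) ⊗ r(r(k ⊗ m ⊗ p ⊗ q, q, m), k, k) ⊗ r(r(m, q, k), k ⊗ p ⊗ r(m, k ⊗ p, q), m ⊗ p), k, m), p, k)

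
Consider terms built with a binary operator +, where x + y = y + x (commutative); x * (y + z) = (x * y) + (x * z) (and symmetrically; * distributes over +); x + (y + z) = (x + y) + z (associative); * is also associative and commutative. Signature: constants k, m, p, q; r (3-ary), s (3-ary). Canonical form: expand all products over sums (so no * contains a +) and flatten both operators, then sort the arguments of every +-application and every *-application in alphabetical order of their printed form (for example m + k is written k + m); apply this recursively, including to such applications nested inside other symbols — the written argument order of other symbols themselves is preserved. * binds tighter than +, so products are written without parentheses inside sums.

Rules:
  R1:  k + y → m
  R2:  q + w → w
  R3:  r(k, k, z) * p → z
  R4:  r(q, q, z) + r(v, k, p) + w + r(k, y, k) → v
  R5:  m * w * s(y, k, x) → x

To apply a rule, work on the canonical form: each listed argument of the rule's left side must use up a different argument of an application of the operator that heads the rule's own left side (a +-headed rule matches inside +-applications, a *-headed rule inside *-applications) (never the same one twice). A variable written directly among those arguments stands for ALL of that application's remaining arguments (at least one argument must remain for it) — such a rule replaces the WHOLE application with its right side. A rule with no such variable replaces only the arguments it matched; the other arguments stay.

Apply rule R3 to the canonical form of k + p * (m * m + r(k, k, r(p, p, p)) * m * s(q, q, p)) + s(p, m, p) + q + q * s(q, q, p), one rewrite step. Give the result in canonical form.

Canonical form:  k + m * m * p + m * p * r(k, k, r(p, p, p)) * s(q, q, p) + q + q * s(q, q, p) + s(p, m, p)
Apply R3:  consuming p, r(k, k, r(p, p, p));  z := r(p, p, p)
Giving:  k + m * m * p + m * r(p, p, p) * s(q, q, p) + q + q * s(q, q, p) + s(p, m, p)

Answer: k + m * m * p + m * r(p, p, p) * s(q, q, p) + q + q * s(q, q, p) + s(p, m, p)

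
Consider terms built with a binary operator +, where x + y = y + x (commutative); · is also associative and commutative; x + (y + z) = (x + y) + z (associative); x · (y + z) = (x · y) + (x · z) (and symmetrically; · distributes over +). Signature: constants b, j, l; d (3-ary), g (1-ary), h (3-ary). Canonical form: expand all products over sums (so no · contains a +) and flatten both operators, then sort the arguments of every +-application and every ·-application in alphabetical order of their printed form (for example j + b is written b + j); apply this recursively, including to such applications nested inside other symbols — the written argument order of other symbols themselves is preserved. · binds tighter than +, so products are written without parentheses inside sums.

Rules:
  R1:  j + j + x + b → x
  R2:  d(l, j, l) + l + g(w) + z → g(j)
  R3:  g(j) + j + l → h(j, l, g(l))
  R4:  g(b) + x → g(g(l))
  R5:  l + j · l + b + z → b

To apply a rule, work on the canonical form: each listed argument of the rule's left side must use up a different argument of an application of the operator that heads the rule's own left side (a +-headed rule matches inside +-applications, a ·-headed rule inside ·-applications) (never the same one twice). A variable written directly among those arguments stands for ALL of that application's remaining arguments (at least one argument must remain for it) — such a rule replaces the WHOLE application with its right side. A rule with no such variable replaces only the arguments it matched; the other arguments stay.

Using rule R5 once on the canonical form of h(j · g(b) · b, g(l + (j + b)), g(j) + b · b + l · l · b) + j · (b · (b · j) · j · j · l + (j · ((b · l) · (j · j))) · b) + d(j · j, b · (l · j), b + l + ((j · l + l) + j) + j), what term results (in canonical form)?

Canonical form:  b · b · j · j · j · j · l + b · b · j · j · j · j · l + d(j · j, b · j · l, b + j + j + j · l + l + l) + h(b · g(b) · j, g(b + j + l), b · b + b · l · l + g(j))
Apply R5:  consuming b, j · l, l;  z := j + j + l
Every leftover argument binds to the variable; the entire application is replaced.
New term:  b · b · j · j · j · j · l + b · b · j · j · j · j · l + d(j · j, b · j · l, b) + h(b · g(b) · j, g(b + j + l), b · b + b · l · l + g(j))

Answer: b · b · j · j · j · j · l + b · b · j · j · j · j · l + d(j · j, b · j · l, b) + h(b · g(b) · j, g(b + j + l), b · b + b · l · l + g(j))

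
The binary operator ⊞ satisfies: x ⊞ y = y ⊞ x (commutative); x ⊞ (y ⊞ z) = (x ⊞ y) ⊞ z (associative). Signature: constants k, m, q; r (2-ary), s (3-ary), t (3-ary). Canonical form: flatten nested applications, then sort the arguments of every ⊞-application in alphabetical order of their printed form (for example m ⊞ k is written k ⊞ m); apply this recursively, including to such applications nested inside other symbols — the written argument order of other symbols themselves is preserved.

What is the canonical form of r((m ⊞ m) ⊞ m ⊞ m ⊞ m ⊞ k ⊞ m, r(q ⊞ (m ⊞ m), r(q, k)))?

Answer: r(k ⊞ m ⊞ m ⊞ m ⊞ m ⊞ m ⊞ m, r(m ⊞ m ⊞ q, r(q, k)))

Derivation:
Focus inside:  (m ⊞ m) ⊞ m ⊞ m ⊞ m ⊞ k ⊞ m
Merge nested applications:  m ⊞ m ⊞ m ⊞ m ⊞ m ⊞ k ⊞ m
Sort:  k ⊞ m ⊞ m ⊞ m ⊞ m ⊞ m ⊞ m
Put back:  r(k ⊞ m ⊞ m ⊞ m ⊞ m ⊞ m ⊞ m, r(m ⊞ m ⊞ q, r(q, k)))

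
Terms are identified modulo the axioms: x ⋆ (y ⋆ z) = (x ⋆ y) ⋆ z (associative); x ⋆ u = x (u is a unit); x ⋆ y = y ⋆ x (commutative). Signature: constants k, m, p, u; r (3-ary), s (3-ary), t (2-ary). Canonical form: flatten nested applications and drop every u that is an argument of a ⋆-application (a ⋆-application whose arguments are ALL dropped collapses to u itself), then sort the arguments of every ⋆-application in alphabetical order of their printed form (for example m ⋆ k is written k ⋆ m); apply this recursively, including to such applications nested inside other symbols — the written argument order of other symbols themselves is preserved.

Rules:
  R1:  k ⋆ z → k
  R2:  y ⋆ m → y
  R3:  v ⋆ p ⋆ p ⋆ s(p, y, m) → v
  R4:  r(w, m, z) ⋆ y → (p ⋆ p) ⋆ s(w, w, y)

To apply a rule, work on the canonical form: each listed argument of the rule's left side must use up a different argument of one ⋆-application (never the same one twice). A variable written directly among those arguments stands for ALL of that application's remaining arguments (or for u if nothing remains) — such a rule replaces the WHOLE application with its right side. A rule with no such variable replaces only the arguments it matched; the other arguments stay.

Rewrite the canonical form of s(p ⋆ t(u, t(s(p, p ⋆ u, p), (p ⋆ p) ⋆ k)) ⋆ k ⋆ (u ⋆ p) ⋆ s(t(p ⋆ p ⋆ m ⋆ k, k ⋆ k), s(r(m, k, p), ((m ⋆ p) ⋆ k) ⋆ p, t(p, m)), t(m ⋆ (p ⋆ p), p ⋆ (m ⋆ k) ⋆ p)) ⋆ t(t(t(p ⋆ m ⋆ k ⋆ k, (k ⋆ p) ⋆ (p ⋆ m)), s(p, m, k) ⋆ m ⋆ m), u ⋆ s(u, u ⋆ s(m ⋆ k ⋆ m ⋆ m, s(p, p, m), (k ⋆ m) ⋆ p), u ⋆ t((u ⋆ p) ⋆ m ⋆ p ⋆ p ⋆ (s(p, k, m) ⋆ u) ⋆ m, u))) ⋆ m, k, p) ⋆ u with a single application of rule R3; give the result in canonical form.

Answer: s(k ⋆ m ⋆ p ⋆ p ⋆ s(t(k ⋆ m ⋆ p ⋆ p, k ⋆ k), s(r(m, k, p), k ⋆ m ⋆ p ⋆ p, t(p, m)), t(m ⋆ p ⋆ p, k ⋆ m ⋆ p ⋆ p)) ⋆ t(t(t(k ⋆ k ⋆ m ⋆ p, k ⋆ m ⋆ p ⋆ p), m ⋆ m ⋆ s(p, m, k)), s(u, s(k ⋆ m ⋆ m ⋆ m, s(p, p, m), k ⋆ m ⋆ p), t(m ⋆ m ⋆ p, u))) ⋆ t(u, t(s(p, p, p), k ⋆ p ⋆ p)), k, p)

Derivation:
Canonical form:  s(k ⋆ m ⋆ p ⋆ p ⋆ s(t(k ⋆ m ⋆ p ⋆ p, k ⋆ k), s(r(m, k, p), k ⋆ m ⋆ p ⋆ p, t(p, m)), t(m ⋆ p ⋆ p, k ⋆ m ⋆ p ⋆ p)) ⋆ t(t(t(k ⋆ k ⋆ m ⋆ p, k ⋆ m ⋆ p ⋆ p), m ⋆ m ⋆ s(p, m, k)), s(u, s(k ⋆ m ⋆ m ⋆ m, s(p, p, m), k ⋆ m ⋆ p), t(m ⋆ m ⋆ p ⋆ p ⋆ p ⋆ s(p, k, m), u))) ⋆ t(u, t(s(p, p, p), k ⋆ p ⋆ p)), k, p)
R3 matches:  uses p, p, s(p, k, m);  v := m ⋆ m ⋆ p, y := k
The variable takes the whole remainder — replace the entire application.
Giving:  s(k ⋆ m ⋆ p ⋆ p ⋆ s(t(k ⋆ m ⋆ p ⋆ p, k ⋆ k), s(r(m, k, p), k ⋆ m ⋆ p ⋆ p, t(p, m)), t(m ⋆ p ⋆ p, k ⋆ m ⋆ p ⋆ p)) ⋆ t(t(t(k ⋆ k ⋆ m ⋆ p, k ⋆ m ⋆ p ⋆ p), m ⋆ m ⋆ s(p, m, k)), s(u, s(k ⋆ m ⋆ m ⋆ m, s(p, p, m), k ⋆ m ⋆ p), t(m ⋆ m ⋆ p, u))) ⋆ t(u, t(s(p, p, p), k ⋆ p ⋆ p)), k, p)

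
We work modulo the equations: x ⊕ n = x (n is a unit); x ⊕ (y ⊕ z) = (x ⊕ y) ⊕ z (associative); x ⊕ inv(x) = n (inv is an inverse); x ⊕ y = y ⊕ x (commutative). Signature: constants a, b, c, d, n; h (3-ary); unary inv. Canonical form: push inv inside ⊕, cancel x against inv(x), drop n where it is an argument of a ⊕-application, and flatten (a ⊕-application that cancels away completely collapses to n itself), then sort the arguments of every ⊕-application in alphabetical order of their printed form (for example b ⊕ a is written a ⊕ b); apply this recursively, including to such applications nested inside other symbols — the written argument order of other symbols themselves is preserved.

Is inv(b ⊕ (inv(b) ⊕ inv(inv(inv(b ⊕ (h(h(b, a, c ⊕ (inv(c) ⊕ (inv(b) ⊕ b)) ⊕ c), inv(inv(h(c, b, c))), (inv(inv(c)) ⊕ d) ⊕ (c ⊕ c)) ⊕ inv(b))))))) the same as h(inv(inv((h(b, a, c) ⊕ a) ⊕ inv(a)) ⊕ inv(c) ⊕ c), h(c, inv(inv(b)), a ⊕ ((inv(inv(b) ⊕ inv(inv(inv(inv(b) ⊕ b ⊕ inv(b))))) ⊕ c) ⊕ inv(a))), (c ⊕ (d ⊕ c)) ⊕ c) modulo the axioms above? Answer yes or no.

Left:  inv(b ⊕ (inv(b) ⊕ inv(inv(inv(b ⊕ (h(h(b, a, c ⊕ (inv(c) ⊕ (inv(b) ⊕ b)) ⊕ c), inv(inv(h(c, b, c))), (inv(inv(c)) ⊕ d) ⊕ (c ⊕ c)) ⊕ inv(b)))))))
  Push inv inside:  distribute inv over ⊕ and collapse double inv
  Inverses cancel:  b cancels
  Combine occurrences:  h(h(b, a, c), h(c, b, c), c ⊕ c ⊕ c ⊕ d)
Right:  h(inv(inv((h(b, a, c) ⊕ a) ⊕ inv(a)) ⊕ inv(c) ⊕ c), h(c, inv(inv(b)), a ⊕ ((inv(inv(b) ⊕ inv(inv(inv(inv(b) ⊕ b ⊕ inv(b))))) ⊕ c) ⊕ inv(a))), (c ⊕ (d ⊕ c)) ⊕ c)
  Focus inside:  a ⊕ ((inv(inv(b) ⊕ inv(inv(inv(inv(b) ⊕ b ⊕ inv(b))))) ⊕ c) ⊕ inv(a))
  Push inv inside:  distribute inv over ⊕ and collapse double inv
  Cancel inverse pairs:  a cancels; b cancels
  Collect:  c
  Put back:  h(h(b, a, c), h(c, b, c), c ⊕ c ⊕ c ⊕ d)

Answer: yes — both canonical forms are h(h(b, a, c), h(c, b, c), c ⊕ c ⊕ c ⊕ d)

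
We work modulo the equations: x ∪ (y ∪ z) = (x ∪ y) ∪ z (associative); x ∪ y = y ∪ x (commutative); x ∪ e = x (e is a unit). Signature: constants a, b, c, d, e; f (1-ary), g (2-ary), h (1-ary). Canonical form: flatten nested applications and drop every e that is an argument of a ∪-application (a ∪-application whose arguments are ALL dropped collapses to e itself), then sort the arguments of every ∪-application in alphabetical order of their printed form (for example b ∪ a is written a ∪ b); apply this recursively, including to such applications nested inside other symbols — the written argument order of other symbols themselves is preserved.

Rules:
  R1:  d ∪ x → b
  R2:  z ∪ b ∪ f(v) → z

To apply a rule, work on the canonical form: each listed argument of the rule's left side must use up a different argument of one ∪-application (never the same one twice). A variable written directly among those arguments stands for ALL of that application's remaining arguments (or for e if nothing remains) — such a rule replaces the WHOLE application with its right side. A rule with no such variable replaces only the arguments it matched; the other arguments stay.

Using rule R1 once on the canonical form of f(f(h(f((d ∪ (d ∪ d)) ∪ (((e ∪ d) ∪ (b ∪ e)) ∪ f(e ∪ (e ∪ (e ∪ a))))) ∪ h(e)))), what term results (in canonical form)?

Canonical form:  f(f(h(f(b ∪ d ∪ d ∪ d ∪ d ∪ f(a)) ∪ h(e))))
Match R1:  consume d;  x := b ∪ d ∪ d ∪ d ∪ f(a)
Every leftover argument binds to the variable; the entire application is replaced.
New term:  f(f(h(f(b) ∪ h(e))))

Answer: f(f(h(f(b) ∪ h(e))))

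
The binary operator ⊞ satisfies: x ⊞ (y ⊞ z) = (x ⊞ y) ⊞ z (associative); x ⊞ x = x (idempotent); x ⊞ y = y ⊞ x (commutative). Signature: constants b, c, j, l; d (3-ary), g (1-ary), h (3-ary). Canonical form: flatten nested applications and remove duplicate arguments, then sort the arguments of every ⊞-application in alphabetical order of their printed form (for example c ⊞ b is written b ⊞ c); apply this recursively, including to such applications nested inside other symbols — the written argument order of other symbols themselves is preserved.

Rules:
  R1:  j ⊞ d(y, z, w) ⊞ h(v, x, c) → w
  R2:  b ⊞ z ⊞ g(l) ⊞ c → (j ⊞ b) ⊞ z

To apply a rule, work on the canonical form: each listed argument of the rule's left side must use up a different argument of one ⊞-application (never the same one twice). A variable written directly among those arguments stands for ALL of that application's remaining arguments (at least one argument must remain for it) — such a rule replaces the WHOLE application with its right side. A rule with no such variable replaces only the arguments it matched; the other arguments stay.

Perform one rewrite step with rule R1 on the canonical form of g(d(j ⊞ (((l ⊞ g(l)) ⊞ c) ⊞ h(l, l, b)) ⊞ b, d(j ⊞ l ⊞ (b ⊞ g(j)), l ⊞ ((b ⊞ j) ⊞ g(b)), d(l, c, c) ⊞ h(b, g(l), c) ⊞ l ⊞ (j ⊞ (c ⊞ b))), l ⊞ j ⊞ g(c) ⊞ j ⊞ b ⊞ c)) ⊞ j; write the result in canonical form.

Answer: g(d(b ⊞ c ⊞ g(l) ⊞ h(l, l, b) ⊞ j ⊞ l, d(b ⊞ g(j) ⊞ j ⊞ l, b ⊞ g(b) ⊞ j ⊞ l, b ⊞ c ⊞ l), b ⊞ c ⊞ g(c) ⊞ j ⊞ l)) ⊞ j

Derivation:
Canonical form:  g(d(b ⊞ c ⊞ g(l) ⊞ h(l, l, b) ⊞ j ⊞ l, d(b ⊞ g(j) ⊞ j ⊞ l, b ⊞ g(b) ⊞ j ⊞ l, b ⊞ c ⊞ d(l, c, c) ⊞ h(b, g(l), c) ⊞ j ⊞ l), b ⊞ c ⊞ g(c) ⊞ j ⊞ l)) ⊞ j
R1 matches:  uses d(l, c, c), h(b, g(l), c), j;  v := b, w := c, x := g(l), y := l, z := c
New term:  g(d(b ⊞ c ⊞ g(l) ⊞ h(l, l, b) ⊞ j ⊞ l, d(b ⊞ g(j) ⊞ j ⊞ l, b ⊞ g(b) ⊞ j ⊞ l, b ⊞ c ⊞ l), b ⊞ c ⊞ g(c) ⊞ j ⊞ l)) ⊞ j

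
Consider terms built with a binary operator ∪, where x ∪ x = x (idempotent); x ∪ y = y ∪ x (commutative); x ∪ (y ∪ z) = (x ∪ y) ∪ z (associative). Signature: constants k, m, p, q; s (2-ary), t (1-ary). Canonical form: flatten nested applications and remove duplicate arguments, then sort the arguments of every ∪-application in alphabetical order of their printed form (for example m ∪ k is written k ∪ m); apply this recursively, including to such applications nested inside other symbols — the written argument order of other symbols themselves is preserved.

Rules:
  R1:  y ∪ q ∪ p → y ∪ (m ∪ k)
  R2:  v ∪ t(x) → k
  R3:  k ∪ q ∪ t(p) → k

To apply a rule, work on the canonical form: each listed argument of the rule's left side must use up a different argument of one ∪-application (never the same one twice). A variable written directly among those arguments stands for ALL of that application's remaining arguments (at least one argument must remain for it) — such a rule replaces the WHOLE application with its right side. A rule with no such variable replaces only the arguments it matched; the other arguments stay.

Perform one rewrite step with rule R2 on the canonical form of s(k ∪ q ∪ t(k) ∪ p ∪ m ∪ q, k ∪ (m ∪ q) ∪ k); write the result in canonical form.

Canonical form:  s(k ∪ m ∪ p ∪ q ∪ t(k), k ∪ m ∪ q)
Apply R2:  consuming t(k);  v := k ∪ m ∪ p ∪ q, x := k
The extension variable absorbs all remaining arguments, so the whole application is rewritten.
Result:  s(k, k ∪ m ∪ q)

Answer: s(k, k ∪ m ∪ q)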